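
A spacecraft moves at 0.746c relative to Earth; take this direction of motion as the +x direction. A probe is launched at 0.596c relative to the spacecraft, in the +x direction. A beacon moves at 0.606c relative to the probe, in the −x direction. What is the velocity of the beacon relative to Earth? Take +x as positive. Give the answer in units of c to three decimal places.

+0.739c

Apply u = (u' + v)/(1 + u'v/c²) successively, working outward toward Earth.
Start: velocity of the spacecraft relative to Earth = 0.7460c.
Compose with the probe (u' = 0.596 in the spacecraft frame): u_1 = (0.596 + 0.746) / (1 + 0.596·0.746) = 1.3420/1.4446 = 0.9290.
Compose with the beacon (u' = -0.606 in the probe frame): u_2 = (-0.606 + 0.929) / (1 + (-0.606)·0.929) = 0.3230/0.4370 = 0.7390.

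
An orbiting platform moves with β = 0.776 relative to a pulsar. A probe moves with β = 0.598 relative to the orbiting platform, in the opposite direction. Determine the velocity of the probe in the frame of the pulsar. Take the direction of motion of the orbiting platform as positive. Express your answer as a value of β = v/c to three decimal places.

β = +0.332

With v = 0.776 and u' = -0.598 (in units of c),
u = (u' + v)/(1 + u'v/c²):
u = (-0.598 + 0.776) / (1 + (-0.598)·0.776) = 0.1780/0.5360 = 0.3321
(Galilean addition would give +0.178c.)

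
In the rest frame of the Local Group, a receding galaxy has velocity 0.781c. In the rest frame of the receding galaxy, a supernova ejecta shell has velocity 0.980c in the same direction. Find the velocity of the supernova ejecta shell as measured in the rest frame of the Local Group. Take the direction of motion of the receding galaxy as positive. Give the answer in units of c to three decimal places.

0.998c

With v = 0.781 and u' = 0.980 (in units of c),
u = (u' + v)/(1 + u'v/c²):
u = (0.980 + 0.781) / (1 + 0.980·0.781) = 1.7610/1.7654 = 0.9975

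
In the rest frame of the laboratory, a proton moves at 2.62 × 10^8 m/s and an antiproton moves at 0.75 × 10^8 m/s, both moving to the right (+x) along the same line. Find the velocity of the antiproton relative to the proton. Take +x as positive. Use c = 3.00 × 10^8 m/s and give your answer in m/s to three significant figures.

β_A = 0.873, β_B = 0.250 (dividing each by c = 3.00 × 10^8 m/s).
Transform to A's frame with the inverse velocity-addition law: u' = (u − v)/(1 − uv/c²), taking u = β_B and v = β_A.
u' = (0.250 − 0.873) / (1 − (0.873)(0.250)) = -0.6233/0.7817 = -0.7974.
u' = -0.7974 × 3.00 × 10^8 m/s.

-2.39 × 10^8 m/s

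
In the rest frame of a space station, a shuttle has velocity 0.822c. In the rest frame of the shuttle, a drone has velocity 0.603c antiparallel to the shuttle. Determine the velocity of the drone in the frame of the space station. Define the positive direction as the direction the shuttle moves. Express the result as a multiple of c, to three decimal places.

+0.434c

With v = 0.822 and u' = -0.603 (in units of c),
u = (u' + v)/(1 + u'v/c²):
u = (-0.603 + 0.822) / (1 + (-0.603)·0.822) = 0.2190/0.5043 = 0.4342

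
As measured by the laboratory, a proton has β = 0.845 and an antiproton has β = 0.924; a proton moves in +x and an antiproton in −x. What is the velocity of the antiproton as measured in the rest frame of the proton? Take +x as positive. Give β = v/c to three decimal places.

β = -0.993

β_A = 0.845, β_B = -0.924.
Transform to A's frame with the inverse velocity-addition law: u' = (u − v)/(1 − uv/c²), taking u = β_B and v = β_A.
u' = (-0.924 − 0.845) / (1 − (0.845)(-0.924)) = -1.7690/1.7808 = -0.9934.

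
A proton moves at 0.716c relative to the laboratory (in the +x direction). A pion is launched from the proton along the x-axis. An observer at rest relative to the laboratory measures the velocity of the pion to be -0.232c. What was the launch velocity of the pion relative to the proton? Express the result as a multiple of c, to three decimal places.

Invert the composition law: u' = (u − v)/(1 − uv/c²).
u' = (-0.232 − 0.716) / (1 − (-0.232)(0.716)) = -0.9480/1.1661 = -0.8130.

-0.813c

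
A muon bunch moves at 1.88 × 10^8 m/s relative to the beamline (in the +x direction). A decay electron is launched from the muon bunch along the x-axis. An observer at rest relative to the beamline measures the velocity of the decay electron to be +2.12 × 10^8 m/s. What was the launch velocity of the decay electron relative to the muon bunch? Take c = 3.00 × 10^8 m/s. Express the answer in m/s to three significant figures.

+4.31 × 10^7 m/s

v = 0.627c, u = 0.707c.
Invert the composition law: u' = (u − v)/(1 − uv/c²).
u' = (0.707 − 0.627) / (1 − (0.707)(0.627)) = 0.0800/0.5572 = 0.1436.
u' = 0.1436 × 3.00 × 10^8 m/s.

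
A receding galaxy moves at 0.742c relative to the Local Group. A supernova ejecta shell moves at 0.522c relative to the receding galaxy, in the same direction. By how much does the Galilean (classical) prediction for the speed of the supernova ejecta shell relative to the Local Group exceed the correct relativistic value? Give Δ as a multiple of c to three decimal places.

Δ = 0.353c

Galilean: u_cl = 0.522 + 0.742 = 1.2640.
Relativistic: u_rel = (0.522 + 0.742) / (1 + 0.522·0.742) = 1.2640/1.3873 = 0.9111.
Δ = 1.2640 − 0.9111 = 0.3529.
(The classical prediction exceeds c; the relativistic result does not.)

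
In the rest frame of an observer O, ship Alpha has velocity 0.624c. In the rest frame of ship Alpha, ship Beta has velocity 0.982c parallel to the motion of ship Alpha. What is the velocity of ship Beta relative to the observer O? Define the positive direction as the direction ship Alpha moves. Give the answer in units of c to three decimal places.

With v = 0.624 and u' = 0.982 (in units of c),
u = (u' + v)/(1 + u'v/c²):
u = (0.982 + 0.624) / (1 + 0.982·0.624) = 1.6060/1.6128 = 0.9958

0.996c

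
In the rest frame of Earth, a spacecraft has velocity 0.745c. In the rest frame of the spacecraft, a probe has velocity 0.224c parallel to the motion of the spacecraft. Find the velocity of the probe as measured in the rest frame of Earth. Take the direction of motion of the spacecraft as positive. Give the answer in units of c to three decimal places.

0.830c

With v = 0.745 and u' = 0.224 (in units of c),
u = (u' + v)/(1 + u'v/c²):
u = (0.224 + 0.745) / (1 + 0.224·0.745) = 0.9690/1.1669 = 0.8304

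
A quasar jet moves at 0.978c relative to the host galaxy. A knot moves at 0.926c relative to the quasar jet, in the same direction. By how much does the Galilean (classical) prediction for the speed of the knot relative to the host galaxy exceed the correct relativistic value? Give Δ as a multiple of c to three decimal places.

Galilean: u_cl = 0.926 + 0.978 = 1.9040.
Relativistic: u_rel = (0.926 + 0.978) / (1 + 0.926·0.978) = 1.9040/1.9056 = 0.9991.
Δ = 1.9040 − 0.9991 = 0.9049.
(The classical prediction exceeds c; the relativistic result does not.)

Δ = 0.905c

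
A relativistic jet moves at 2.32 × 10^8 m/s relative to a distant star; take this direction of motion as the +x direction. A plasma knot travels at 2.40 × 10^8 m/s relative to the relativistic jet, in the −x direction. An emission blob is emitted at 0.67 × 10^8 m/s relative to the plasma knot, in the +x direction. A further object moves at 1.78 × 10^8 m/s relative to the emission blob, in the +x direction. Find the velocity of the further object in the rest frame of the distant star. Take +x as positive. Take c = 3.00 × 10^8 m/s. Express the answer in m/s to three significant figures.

+2.06 × 10^8 m/s

Apply u = (u' + v)/(1 + u'v/c²) successively, working outward toward the distant star.
(Dividing each given speed by c = 3.00 × 10^8 m/s to work in units of c.)
Start: velocity of the relativistic jet relative to the distant star = 0.7733c.
Compose with the plasma knot (u' = -0.800 in the relativistic jet frame): u_1 = (-0.800 + 0.773) / (1 + (-0.800)·0.773) = -0.0267/0.3813 = -0.0699.
Compose with the emission blob (u' = 0.223 in the plasma knot frame): u_2 = (0.223 + (-0.070)) / (1 + 0.223·(-0.070)) = 0.1534/0.9844 = 0.1558.
Compose with the further object (u' = 0.593 in the emission blob frame): u_3 = (0.593 + 0.156) / (1 + 0.593·0.156) = 0.7492/1.0925 = 0.6858.
So u = 0.6858 × 3.00 × 10^8 m/s.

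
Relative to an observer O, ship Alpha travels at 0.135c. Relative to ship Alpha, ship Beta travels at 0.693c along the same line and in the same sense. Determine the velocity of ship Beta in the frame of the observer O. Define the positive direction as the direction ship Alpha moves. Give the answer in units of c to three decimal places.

With v = 0.135 and u' = 0.693 (in units of c),
u = (u' + v)/(1 + u'v/c²):
u = (0.693 + 0.135) / (1 + 0.693·0.135) = 0.8280/1.0936 = 0.7572

0.757c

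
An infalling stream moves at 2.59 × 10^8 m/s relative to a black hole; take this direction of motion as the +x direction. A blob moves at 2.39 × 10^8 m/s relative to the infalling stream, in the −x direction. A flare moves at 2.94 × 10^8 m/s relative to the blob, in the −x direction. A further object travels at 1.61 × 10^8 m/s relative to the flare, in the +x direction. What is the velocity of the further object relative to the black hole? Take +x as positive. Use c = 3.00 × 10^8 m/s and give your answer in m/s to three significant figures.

Apply u = (u' + v)/(1 + u'v/c²) successively, working outward toward the black hole.
(Dividing each given speed by c = 3.00 × 10^8 m/s to work in units of c.)
Start: velocity of the infalling stream relative to the black hole = 0.8633c.
Compose with the blob (u' = -0.797 in the infalling stream frame): u_1 = (-0.797 + 0.863) / (1 + (-0.797)·0.863) = 0.0667/0.3122 = 0.2135.
Compose with the flare (u' = -0.980 in the blob frame): u_2 = (-0.980 + 0.214) / (1 + (-0.980)·0.214) = -0.7665/0.7907 = -0.9693.
Compose with the further object (u' = 0.537 in the flare frame): u_3 = (0.537 + (-0.969)) / (1 + 0.537·(-0.969)) = -0.4326/0.4798 = -0.9017.
So u = -0.9017 × 3.00 × 10^8 m/s.

-2.71 × 10^8 m/s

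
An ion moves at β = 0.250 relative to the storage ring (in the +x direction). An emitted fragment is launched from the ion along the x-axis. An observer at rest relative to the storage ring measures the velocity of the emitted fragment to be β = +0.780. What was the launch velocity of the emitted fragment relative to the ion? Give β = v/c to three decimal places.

β = +0.658

Invert the composition law: u' = (u − v)/(1 − uv/c²).
u' = (0.780 − 0.250) / (1 − (0.780)(0.250)) = 0.5300/0.8050 = 0.6584.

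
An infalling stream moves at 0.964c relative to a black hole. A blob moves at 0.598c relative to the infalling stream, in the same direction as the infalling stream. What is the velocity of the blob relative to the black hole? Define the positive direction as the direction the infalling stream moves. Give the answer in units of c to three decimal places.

0.991c

With v = 0.964 and u' = 0.598 (in units of c),
u = (u' + v)/(1 + u'v/c²):
u = (0.598 + 0.964) / (1 + 0.598·0.964) = 1.5620/1.5765 = 0.9908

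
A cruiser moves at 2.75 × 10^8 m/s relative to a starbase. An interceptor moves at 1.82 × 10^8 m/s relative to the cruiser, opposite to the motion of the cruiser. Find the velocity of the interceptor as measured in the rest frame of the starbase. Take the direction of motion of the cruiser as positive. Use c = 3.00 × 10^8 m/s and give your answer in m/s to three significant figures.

+2.10 × 10^8 m/s

In units of c (dividing by 3.00 × 10^8 m/s): v = 0.917, u' = -0.607.
u = (u' + v)/(1 + u'v/c²):
u = (-0.607 + 0.917) / (1 + (-0.607)·0.917) = 0.3100/0.4439 = 0.6984
(Galilean addition would give +0.310c.)
Converting back: u = 0.6984 × 3.00 × 10^8 m/s.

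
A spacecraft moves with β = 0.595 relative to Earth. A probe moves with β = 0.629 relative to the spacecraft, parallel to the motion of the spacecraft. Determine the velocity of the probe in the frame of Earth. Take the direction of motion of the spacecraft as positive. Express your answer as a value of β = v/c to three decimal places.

β = 0.891

With v = 0.595 and u' = 0.629 (in units of c),
u = (u' + v)/(1 + u'v/c²):
u = (0.629 + 0.595) / (1 + 0.629·0.595) = 1.2240/1.3743 = 0.8907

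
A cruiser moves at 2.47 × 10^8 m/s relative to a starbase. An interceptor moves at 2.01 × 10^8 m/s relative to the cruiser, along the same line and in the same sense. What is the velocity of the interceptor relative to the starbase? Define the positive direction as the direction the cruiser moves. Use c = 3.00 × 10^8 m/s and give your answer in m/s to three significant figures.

2.89 × 10^8 m/s

In units of c (dividing by 3.00 × 10^8 m/s): v = 0.823, u' = 0.670.
u = (u' + v)/(1 + u'v/c²):
u = (0.670 + 0.823) / (1 + 0.670·0.823) = 1.4933/1.5516 = 0.9624
(Galilean addition would give +1.493c, exceeding c.)
Converting back: u = 0.9624 × 3.00 × 10^8 m/s.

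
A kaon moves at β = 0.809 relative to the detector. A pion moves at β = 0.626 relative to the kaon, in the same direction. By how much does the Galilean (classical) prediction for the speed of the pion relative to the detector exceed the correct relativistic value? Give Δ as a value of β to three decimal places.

Δ = 0.482

Galilean: u_cl = 0.626 + 0.809 = 1.4350.
Relativistic: u_rel = (0.626 + 0.809) / (1 + 0.626·0.809) = 1.4350/1.5064 = 0.9526.
Δ = 1.4350 − 0.9526 = 0.4824.
(The classical prediction exceeds c; the relativistic result does not.)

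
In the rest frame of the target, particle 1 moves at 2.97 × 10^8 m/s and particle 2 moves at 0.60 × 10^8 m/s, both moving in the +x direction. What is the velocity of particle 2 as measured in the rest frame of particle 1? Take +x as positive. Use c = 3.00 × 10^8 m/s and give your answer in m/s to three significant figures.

-2.96 × 10^8 m/s

β_A = 0.990, β_B = 0.200 (dividing each by c = 3.00 × 10^8 m/s).
Transform to A's frame with the inverse velocity-addition law: u' = (u − v)/(1 − uv/c²), taking u = β_B and v = β_A.
u' = (0.200 − 0.990) / (1 − (0.990)(0.200)) = -0.7900/0.8020 = -0.9850.
u' = -0.9850 × 3.00 × 10^8 m/s.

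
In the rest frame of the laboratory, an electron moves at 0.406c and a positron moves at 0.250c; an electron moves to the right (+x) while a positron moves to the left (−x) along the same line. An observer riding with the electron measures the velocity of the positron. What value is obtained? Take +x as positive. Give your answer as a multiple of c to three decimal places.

β_A = 0.406, β_B = -0.250.
Transform to A's frame with the inverse velocity-addition law: u' = (u − v)/(1 − uv/c²), taking u = β_B and v = β_A.
u' = (-0.250 − 0.406) / (1 − (0.406)(-0.250)) = -0.6560/1.1015 = -0.5956.

-0.596c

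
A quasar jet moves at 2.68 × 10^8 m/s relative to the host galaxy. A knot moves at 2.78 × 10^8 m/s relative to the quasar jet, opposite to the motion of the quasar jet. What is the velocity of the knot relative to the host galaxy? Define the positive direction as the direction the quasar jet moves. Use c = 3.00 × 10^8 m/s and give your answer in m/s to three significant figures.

In units of c (dividing by 3.00 × 10^8 m/s): v = 0.893, u' = -0.927.
u = (u' + v)/(1 + u'v/c²):
u = (-0.927 + 0.893) / (1 + (-0.927)·0.893) = -0.0333/0.1722 = -0.1936
(Galilean addition would give -0.033c.)
Converting back: u = -0.1936 × 3.00 × 10^8 m/s.

-5.81 × 10^7 m/s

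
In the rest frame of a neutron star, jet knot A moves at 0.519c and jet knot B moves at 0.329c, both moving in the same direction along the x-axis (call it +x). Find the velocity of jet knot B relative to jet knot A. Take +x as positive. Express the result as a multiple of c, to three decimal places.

β_A = 0.519, β_B = 0.329.
Transform to A's frame with the inverse velocity-addition law: u' = (u − v)/(1 − uv/c²), taking u = β_B and v = β_A.
u' = (0.329 − 0.519) / (1 − (0.519)(0.329)) = -0.1900/0.8292 = -0.2291.

-0.229c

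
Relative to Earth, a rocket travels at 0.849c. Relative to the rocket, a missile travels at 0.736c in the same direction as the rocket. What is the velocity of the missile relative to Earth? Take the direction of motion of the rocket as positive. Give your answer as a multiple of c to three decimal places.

With v = 0.849 and u' = 0.736 (in units of c),
u = (u' + v)/(1 + u'v/c²):
u = (0.736 + 0.849) / (1 + 0.736·0.849) = 1.5850/1.6249 = 0.9755

0.975c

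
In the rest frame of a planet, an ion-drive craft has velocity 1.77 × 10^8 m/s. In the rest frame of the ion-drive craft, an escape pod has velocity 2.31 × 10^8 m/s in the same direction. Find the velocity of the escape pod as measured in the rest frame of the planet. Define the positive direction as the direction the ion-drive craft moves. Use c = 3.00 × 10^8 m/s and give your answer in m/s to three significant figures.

2.81 × 10^8 m/s

In units of c (dividing by 3.00 × 10^8 m/s): v = 0.590, u' = 0.770.
u = (u' + v)/(1 + u'v/c²):
u = (0.770 + 0.590) / (1 + 0.770·0.590) = 1.3600/1.4543 = 0.9352
(Galilean addition would give +1.360c, exceeding c.)
Converting back: u = 0.9352 × 3.00 × 10^8 m/s.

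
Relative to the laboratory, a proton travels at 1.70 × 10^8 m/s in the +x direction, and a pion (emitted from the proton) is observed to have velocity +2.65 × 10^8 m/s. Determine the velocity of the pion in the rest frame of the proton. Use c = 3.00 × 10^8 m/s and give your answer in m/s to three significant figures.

+1.90 × 10^8 m/s

v = 0.567c, u = 0.883c.
Invert the composition law: u' = (u − v)/(1 − uv/c²).
u' = (0.883 − 0.567) / (1 − (0.883)(0.567)) = 0.3167/0.4994 = 0.6340.
u' = 0.6340 × 3.00 × 10^8 m/s.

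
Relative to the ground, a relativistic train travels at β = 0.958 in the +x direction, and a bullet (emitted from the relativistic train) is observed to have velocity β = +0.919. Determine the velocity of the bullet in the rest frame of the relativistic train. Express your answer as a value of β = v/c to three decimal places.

β = -0.326

Invert the composition law: u' = (u − v)/(1 − uv/c²).
u' = (0.919 − 0.958) / (1 − (0.919)(0.958)) = -0.0390/0.1196 = -0.3261.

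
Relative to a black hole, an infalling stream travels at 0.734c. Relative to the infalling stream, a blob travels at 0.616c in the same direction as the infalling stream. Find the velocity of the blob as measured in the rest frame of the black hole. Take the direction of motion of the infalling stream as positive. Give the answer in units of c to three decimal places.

0.930c

With v = 0.734 and u' = 0.616 (in units of c),
u = (u' + v)/(1 + u'v/c²):
u = (0.616 + 0.734) / (1 + 0.616·0.734) = 1.3500/1.4521 = 0.9297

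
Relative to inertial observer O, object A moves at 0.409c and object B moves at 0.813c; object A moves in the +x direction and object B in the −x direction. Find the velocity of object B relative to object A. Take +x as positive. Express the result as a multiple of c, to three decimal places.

-0.917c

β_A = 0.409, β_B = -0.813.
Transform to A's frame with the inverse velocity-addition law: u' = (u − v)/(1 − uv/c²), taking u = β_B and v = β_A.
u' = (-0.813 − 0.409) / (1 − (0.409)(-0.813)) = -1.2220/1.3325 = -0.9171.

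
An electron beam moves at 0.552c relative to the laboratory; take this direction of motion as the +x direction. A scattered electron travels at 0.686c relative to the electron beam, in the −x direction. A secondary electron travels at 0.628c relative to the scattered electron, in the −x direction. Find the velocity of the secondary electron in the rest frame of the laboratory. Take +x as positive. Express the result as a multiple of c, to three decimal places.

Apply u = (u' + v)/(1 + u'v/c²) successively, working outward toward the laboratory.
Start: velocity of the electron beam relative to the laboratory = 0.5520c.
Compose with the scattered electron (u' = -0.686 in the electron beam frame): u_1 = (-0.686 + 0.552) / (1 + (-0.686)·0.552) = -0.1340/0.6213 = -0.2157.
Compose with the secondary electron (u' = -0.628 in the scattered electron frame): u_2 = (-0.628 + (-0.216)) / (1 + (-0.628)·(-0.216)) = -0.8437/1.1354 = -0.7430.

-0.743c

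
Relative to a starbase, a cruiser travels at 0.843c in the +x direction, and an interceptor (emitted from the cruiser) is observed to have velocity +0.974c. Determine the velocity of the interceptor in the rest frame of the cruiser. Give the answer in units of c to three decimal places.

Invert the composition law: u' = (u − v)/(1 − uv/c²).
u' = (0.974 − 0.843) / (1 − (0.974)(0.843)) = 0.1310/0.1789 = 0.7322.

+0.732c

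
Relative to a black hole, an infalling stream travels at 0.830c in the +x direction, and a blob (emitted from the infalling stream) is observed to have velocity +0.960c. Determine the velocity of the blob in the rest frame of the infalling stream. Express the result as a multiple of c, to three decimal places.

Invert the composition law: u' = (u − v)/(1 − uv/c²).
u' = (0.960 − 0.830) / (1 − (0.960)(0.830)) = 0.1300/0.2032 = 0.6398.

+0.640c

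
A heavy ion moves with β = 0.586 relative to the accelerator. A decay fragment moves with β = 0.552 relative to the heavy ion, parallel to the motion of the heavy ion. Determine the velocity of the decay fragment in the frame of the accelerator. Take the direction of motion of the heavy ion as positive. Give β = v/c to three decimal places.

With v = 0.586 and u' = 0.552 (in units of c),
u = (u' + v)/(1 + u'v/c²):
u = (0.552 + 0.586) / (1 + 0.552·0.586) = 1.1380/1.3235 = 0.8599

β = 0.860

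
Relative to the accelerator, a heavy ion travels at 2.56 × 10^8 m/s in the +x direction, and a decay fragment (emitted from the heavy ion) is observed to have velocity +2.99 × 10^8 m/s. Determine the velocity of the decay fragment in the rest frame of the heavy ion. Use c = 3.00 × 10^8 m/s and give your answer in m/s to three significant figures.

v = 0.853c, u = 0.997c.
Invert the composition law: u' = (u − v)/(1 − uv/c²).
u' = (0.997 − 0.853) / (1 − (0.997)(0.853)) = 0.1433/0.1495 = 0.9587.
u' = 0.9587 × 3.00 × 10^8 m/s.

+2.88 × 10^8 m/s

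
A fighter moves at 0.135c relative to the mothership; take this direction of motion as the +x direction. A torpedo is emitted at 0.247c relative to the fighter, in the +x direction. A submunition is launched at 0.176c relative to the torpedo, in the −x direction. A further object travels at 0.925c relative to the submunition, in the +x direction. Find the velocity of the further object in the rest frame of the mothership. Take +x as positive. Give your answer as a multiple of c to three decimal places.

Apply u = (u' + v)/(1 + u'v/c²) successively, working outward toward the mothership.
Start: velocity of the fighter relative to the mothership = 0.1350c.
Compose with the torpedo (u' = 0.247 in the fighter frame): u_1 = (0.247 + 0.135) / (1 + 0.247·0.135) = 0.3820/1.0333 = 0.3697.
Compose with the submunition (u' = -0.176 in the torpedo frame): u_2 = (-0.176 + 0.370) / (1 + (-0.176)·0.370) = 0.1937/0.9349 = 0.2072.
Compose with the further object (u' = 0.925 in the submunition frame): u_3 = (0.925 + 0.207) / (1 + 0.925·0.207) = 1.1322/1.1916 = 0.9501.

+0.950c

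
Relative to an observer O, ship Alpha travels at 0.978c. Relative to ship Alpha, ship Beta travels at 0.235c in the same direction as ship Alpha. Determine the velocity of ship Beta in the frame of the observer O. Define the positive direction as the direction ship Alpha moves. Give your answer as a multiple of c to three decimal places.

With v = 0.978 and u' = 0.235 (in units of c),
u = (u' + v)/(1 + u'v/c²):
u = (0.235 + 0.978) / (1 + 0.235·0.978) = 1.2130/1.2298 = 0.9863

0.986c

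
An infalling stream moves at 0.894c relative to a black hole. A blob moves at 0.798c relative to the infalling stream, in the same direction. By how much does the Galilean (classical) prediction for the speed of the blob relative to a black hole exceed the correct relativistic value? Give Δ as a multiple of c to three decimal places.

Galilean: u_cl = 0.798 + 0.894 = 1.6920.
Relativistic: u_rel = (0.798 + 0.894) / (1 + 0.798·0.894) = 1.6920/1.7134 = 0.9875.
Δ = 1.6920 − 0.9875 = 0.7045.
(The classical prediction exceeds c; the relativistic result does not.)

Δ = 0.704c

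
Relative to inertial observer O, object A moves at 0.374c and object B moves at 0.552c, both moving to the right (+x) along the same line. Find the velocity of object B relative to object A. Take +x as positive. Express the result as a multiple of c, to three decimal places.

β_A = 0.374, β_B = 0.552.
Transform to A's frame with the inverse velocity-addition law: u' = (u − v)/(1 − uv/c²), taking u = β_B and v = β_A.
u' = (0.552 − 0.374) / (1 − (0.374)(0.552)) = 0.1780/0.7936 = 0.2243.

+0.224c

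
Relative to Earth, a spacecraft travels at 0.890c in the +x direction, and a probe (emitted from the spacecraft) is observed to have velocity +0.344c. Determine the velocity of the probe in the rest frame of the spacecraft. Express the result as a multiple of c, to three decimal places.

Invert the composition law: u' = (u − v)/(1 − uv/c²).
u' = (0.344 − 0.890) / (1 − (0.344)(0.890)) = -0.5460/0.6938 = -0.7869.

-0.787c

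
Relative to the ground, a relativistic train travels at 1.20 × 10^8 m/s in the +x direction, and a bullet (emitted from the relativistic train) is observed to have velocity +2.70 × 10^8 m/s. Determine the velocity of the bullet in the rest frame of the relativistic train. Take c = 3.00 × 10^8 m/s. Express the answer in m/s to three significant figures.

+2.34 × 10^8 m/s

v = 0.400c, u = 0.900c.
Invert the composition law: u' = (u − v)/(1 − uv/c²).
u' = (0.900 − 0.400) / (1 − (0.900)(0.400)) = 0.5000/0.6400 = 0.7812.
u' = 0.7812 × 3.00 × 10^8 m/s.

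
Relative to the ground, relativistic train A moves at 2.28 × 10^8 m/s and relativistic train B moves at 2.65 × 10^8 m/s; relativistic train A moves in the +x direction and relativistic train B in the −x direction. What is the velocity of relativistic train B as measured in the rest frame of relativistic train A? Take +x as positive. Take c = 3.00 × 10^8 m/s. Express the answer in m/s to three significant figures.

β_A = 0.760, β_B = -0.883 (dividing each by c = 3.00 × 10^8 m/s).
Transform to A's frame with the inverse velocity-addition law: u' = (u − v)/(1 − uv/c²), taking u = β_B and v = β_A.
u' = (-0.883 − 0.760) / (1 − (0.760)(-0.883)) = -1.6433/1.6713 = -0.9832.
u' = -0.9832 × 3.00 × 10^8 m/s.

-2.95 × 10^8 m/s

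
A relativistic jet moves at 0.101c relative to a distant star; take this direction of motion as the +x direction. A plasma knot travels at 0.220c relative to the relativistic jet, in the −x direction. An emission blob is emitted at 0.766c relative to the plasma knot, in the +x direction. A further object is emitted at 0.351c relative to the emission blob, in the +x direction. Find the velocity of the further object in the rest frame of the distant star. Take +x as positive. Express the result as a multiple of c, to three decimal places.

+0.850c

Apply u = (u' + v)/(1 + u'v/c²) successively, working outward toward the distant star.
Start: velocity of the relativistic jet relative to the distant star = 0.1010c.
Compose with the plasma knot (u' = -0.220 in the relativistic jet frame): u_1 = (-0.220 + 0.101) / (1 + (-0.220)·0.101) = -0.1190/0.9778 = -0.1217.
Compose with the emission blob (u' = 0.766 in the plasma knot frame): u_2 = (0.766 + (-0.122)) / (1 + 0.766·(-0.122)) = 0.6443/0.9068 = 0.7105.
Compose with the further object (u' = 0.351 in the emission blob frame): u_3 = (0.351 + 0.711) / (1 + 0.351·0.711) = 1.0615/1.2494 = 0.8496.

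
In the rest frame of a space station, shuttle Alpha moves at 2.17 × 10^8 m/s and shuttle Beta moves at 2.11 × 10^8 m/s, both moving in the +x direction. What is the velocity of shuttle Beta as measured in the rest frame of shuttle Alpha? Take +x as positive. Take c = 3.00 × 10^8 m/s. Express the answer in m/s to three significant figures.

-1.22 × 10^7 m/s

β_A = 0.723, β_B = 0.703 (dividing each by c = 3.00 × 10^8 m/s).
Transform to A's frame with the inverse velocity-addition law: u' = (u − v)/(1 − uv/c²), taking u = β_B and v = β_A.
u' = (0.703 − 0.723) / (1 − (0.723)(0.703)) = -0.0200/0.4913 = -0.0407.
u' = -0.0407 × 3.00 × 10^8 m/s.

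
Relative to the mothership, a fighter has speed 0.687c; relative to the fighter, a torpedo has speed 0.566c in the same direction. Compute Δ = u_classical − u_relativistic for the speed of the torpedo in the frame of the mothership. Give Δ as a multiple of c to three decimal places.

Δ = 0.351c

Galilean: u_cl = 0.566 + 0.687 = 1.2530.
Relativistic: u_rel = (0.566 + 0.687) / (1 + 0.566·0.687) = 1.2530/1.3888 = 0.9022.
Δ = 1.2530 − 0.9022 = 0.3508.
(The classical prediction exceeds c; the relativistic result does not.)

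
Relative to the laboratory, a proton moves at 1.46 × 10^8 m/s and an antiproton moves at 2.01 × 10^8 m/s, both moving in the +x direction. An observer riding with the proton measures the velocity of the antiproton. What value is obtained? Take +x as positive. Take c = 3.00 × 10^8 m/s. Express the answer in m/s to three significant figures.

β_A = 0.487, β_B = 0.670 (dividing each by c = 3.00 × 10^8 m/s).
Transform to A's frame with the inverse velocity-addition law: u' = (u − v)/(1 − uv/c²), taking u = β_B and v = β_A.
u' = (0.670 − 0.487) / (1 − (0.487)(0.670)) = 0.1833/0.6739 = 0.2720.
u' = 0.2720 × 3.00 × 10^8 m/s.

+8.16 × 10^7 m/s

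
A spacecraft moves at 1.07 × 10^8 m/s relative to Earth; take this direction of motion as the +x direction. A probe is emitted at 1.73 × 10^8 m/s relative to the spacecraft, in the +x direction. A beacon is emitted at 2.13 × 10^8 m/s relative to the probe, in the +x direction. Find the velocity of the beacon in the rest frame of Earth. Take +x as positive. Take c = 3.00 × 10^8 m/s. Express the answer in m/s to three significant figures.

Apply u = (u' + v)/(1 + u'v/c²) successively, working outward toward Earth.
(Dividing each given speed by c = 3.00 × 10^8 m/s to work in units of c.)
Start: velocity of the spacecraft relative to Earth = 0.3567c.
Compose with the probe (u' = 0.577 in the spacecraft frame): u_1 = (0.577 + 0.357) / (1 + 0.577·0.357) = 0.9333/1.2057 = 0.7741.
Compose with the beacon (u' = 0.710 in the probe frame): u_2 = (0.710 + 0.774) / (1 + 0.710·0.774) = 1.4841/1.5496 = 0.9577.
So u = 0.9577 × 3.00 × 10^8 m/s.

2.87 × 10^8 m/s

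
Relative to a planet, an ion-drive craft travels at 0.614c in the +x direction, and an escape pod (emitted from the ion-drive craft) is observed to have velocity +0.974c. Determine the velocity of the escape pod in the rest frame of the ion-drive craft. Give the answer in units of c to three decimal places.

Invert the composition law: u' = (u − v)/(1 − uv/c²).
u' = (0.974 − 0.614) / (1 − (0.974)(0.614)) = 0.3600/0.4020 = 0.8956.

+0.896c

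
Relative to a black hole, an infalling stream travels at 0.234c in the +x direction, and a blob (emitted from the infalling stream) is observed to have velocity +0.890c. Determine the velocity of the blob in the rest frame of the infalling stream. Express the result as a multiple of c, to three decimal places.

+0.829c

Invert the composition law: u' = (u − v)/(1 − uv/c²).
u' = (0.890 − 0.234) / (1 − (0.890)(0.234)) = 0.6560/0.7917 = 0.8286.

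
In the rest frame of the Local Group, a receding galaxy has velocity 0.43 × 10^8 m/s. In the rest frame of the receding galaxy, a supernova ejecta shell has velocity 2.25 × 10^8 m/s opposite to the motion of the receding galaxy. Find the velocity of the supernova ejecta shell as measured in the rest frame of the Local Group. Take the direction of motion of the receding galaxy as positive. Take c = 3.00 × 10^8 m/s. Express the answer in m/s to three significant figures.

In units of c (dividing by 3.00 × 10^8 m/s): v = 0.143, u' = -0.750.
u = (u' + v)/(1 + u'v/c²):
u = (-0.750 + 0.143) / (1 + (-0.750)·0.143) = -0.6067/0.8925 = -0.6797
Converting back: u = -0.6797 × 3.00 × 10^8 m/s.

-2.04 × 10^8 m/s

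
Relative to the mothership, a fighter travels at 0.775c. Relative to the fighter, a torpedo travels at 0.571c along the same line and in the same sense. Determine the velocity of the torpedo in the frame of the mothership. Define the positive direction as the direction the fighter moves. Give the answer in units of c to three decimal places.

With v = 0.775 and u' = 0.571 (in units of c),
u = (u' + v)/(1 + u'v/c²):
u = (0.571 + 0.775) / (1 + 0.571·0.775) = 1.3460/1.4425 = 0.9331
(Galilean addition would give +1.346c, exceeding c.)

0.933c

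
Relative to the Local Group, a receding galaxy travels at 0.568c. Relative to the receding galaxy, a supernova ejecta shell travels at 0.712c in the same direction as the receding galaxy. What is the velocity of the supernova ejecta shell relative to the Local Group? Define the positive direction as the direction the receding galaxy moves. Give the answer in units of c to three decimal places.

0.911c

With v = 0.568 and u' = 0.712 (in units of c),
u = (u' + v)/(1 + u'v/c²):
u = (0.712 + 0.568) / (1 + 0.712·0.568) = 1.2800/1.4044 = 0.9114
(Galilean addition would give +1.280c, exceeding c.)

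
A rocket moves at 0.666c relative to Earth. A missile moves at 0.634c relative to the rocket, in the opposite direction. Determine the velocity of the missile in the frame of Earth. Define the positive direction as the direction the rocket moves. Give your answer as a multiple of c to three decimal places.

With v = 0.666 and u' = -0.634 (in units of c),
u = (u' + v)/(1 + u'v/c²):
u = (-0.634 + 0.666) / (1 + (-0.634)·0.666) = 0.0320/0.5778 = 0.0554
(Galilean addition would give +0.032c.)

+0.055c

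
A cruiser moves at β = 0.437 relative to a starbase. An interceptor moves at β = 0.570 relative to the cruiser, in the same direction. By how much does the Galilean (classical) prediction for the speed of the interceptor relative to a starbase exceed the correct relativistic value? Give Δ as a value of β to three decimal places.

Galilean: u_cl = 0.570 + 0.437 = 1.0070.
Relativistic: u_rel = (0.570 + 0.437) / (1 + 0.570·0.437) = 1.0070/1.2491 = 0.8062.
Δ = 1.0070 − 0.8062 = 0.2008.
(The classical prediction exceeds c; the relativistic result does not.)

Δ = 0.201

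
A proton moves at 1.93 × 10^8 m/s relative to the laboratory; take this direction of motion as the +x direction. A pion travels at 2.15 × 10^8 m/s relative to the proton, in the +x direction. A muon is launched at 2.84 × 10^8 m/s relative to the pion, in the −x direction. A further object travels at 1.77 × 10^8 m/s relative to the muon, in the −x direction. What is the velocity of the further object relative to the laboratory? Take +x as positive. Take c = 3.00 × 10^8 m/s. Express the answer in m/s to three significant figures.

-2.01 × 10^8 m/s

Apply u = (u' + v)/(1 + u'v/c²) successively, working outward toward the laboratory.
(Dividing each given speed by c = 3.00 × 10^8 m/s to work in units of c.)
Start: velocity of the proton relative to the laboratory = 0.6433c.
Compose with the pion (u' = 0.717 in the proton frame): u_1 = (0.717 + 0.643) / (1 + 0.717·0.643) = 1.3600/1.4611 = 0.9308.
Compose with the muon (u' = -0.947 in the pion frame): u_2 = (-0.947 + 0.931) / (1 + (-0.947)·0.931) = -0.0158/0.1188 = -0.1333.
Compose with the further object (u' = -0.590 in the muon frame): u_3 = (-0.590 + (-0.133)) / (1 + (-0.590)·(-0.133)) = -0.7233/1.0786 = -0.6705.
So u = -0.6705 × 3.00 × 10^8 m/s.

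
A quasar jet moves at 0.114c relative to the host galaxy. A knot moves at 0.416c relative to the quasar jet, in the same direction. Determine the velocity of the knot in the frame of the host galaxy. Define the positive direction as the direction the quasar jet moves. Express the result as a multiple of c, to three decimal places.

0.506c

With v = 0.114 and u' = 0.416 (in units of c),
u = (u' + v)/(1 + u'v/c²):
u = (0.416 + 0.114) / (1 + 0.416·0.114) = 0.5300/1.0474 = 0.5060
(Galilean addition would give +0.530c.)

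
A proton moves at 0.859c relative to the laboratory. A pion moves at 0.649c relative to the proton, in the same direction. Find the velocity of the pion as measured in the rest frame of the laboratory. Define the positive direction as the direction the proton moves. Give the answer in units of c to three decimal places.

With v = 0.859 and u' = 0.649 (in units of c),
u = (u' + v)/(1 + u'v/c²):
u = (0.649 + 0.859) / (1 + 0.649·0.859) = 1.5080/1.5575 = 0.9682
(Galilean addition would give +1.508c, exceeding c.)

0.968c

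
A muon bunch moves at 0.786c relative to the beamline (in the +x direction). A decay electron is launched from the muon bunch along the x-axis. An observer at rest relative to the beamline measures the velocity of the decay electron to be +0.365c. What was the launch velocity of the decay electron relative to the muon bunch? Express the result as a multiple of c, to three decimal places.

Invert the composition law: u' = (u − v)/(1 − uv/c²).
u' = (0.365 − 0.786) / (1 − (0.365)(0.786)) = -0.4210/0.7131 = -0.5904.

-0.590c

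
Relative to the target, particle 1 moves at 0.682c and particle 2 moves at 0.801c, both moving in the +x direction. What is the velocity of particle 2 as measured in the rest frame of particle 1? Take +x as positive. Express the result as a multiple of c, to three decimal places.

+0.262c

β_A = 0.682, β_B = 0.801.
Transform to A's frame with the inverse velocity-addition law: u' = (u − v)/(1 − uv/c²), taking u = β_B and v = β_A.
u' = (0.801 − 0.682) / (1 − (0.682)(0.801)) = 0.1190/0.4537 = 0.2623.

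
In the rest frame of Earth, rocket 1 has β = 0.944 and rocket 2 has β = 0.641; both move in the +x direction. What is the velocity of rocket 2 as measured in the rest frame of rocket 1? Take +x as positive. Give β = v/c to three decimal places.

β_A = 0.944, β_B = 0.641.
Transform to A's frame with the inverse velocity-addition law: u' = (u − v)/(1 − uv/c²), taking u = β_B and v = β_A.
u' = (0.641 − 0.944) / (1 − (0.944)(0.641)) = -0.3030/0.3949 = -0.7673.

β = -0.767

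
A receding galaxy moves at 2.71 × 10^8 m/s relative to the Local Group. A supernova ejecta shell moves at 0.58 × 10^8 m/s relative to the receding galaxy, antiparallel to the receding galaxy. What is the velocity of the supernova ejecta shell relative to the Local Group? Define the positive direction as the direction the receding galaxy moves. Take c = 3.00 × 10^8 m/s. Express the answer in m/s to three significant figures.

In units of c (dividing by 3.00 × 10^8 m/s): v = 0.903, u' = -0.193.
u = (u' + v)/(1 + u'v/c²):
u = (-0.193 + 0.903) / (1 + (-0.193)·0.903) = 0.7100/0.8254 = 0.8602
Converting back: u = 0.8602 × 3.00 × 10^8 m/s.

+2.58 × 10^8 m/s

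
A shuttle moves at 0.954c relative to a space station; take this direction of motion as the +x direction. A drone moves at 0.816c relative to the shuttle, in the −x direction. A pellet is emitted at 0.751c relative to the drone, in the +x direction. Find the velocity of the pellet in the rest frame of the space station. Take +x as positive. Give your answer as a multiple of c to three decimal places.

Apply u = (u' + v)/(1 + u'v/c²) successively, working outward toward the space station.
Start: velocity of the shuttle relative to the space station = 0.9540c.
Compose with the drone (u' = -0.816 in the shuttle frame): u_1 = (-0.816 + 0.954) / (1 + (-0.816)·0.954) = 0.1380/0.2215 = 0.6229.
Compose with the pellet (u' = 0.751 in the drone frame): u_2 = (0.751 + 0.623) / (1 + 0.751·0.623) = 1.3739/1.4678 = 0.9360.

+0.936c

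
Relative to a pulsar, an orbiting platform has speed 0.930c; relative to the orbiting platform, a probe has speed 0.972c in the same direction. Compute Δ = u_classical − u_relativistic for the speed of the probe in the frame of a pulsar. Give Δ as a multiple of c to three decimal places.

Galilean: u_cl = 0.972 + 0.930 = 1.9020.
Relativistic: u_rel = (0.972 + 0.930) / (1 + 0.972·0.930) = 1.9020/1.9040 = 0.9990.
Δ = 1.9020 − 0.9990 = 0.9030.
(The classical prediction exceeds c; the relativistic result does not.)

Δ = 0.903c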